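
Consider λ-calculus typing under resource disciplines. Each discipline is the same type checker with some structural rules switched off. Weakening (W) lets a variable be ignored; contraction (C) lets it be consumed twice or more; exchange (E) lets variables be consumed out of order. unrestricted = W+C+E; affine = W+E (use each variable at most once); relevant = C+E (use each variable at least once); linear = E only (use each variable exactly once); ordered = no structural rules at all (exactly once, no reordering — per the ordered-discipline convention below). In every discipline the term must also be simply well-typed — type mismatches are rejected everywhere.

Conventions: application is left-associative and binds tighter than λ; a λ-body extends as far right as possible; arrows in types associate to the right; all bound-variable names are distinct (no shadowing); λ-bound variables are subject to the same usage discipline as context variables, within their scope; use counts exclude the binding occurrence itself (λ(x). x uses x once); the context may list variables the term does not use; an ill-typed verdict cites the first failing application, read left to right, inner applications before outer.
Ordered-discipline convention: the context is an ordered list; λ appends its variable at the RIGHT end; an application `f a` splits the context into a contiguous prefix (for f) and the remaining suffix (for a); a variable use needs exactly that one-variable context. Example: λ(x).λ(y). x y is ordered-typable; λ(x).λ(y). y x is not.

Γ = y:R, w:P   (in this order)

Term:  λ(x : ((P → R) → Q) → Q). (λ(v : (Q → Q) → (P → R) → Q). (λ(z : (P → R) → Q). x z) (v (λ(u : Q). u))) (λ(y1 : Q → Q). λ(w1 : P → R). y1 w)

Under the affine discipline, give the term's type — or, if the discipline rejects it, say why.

not well-typed under affine — fails simple typing
counts: y=0; w=1; x (bound)=1; v (bound)=1; z (bound)=1; u (bound)=1; y1 (bound)=1; w1 (bound)=0
left-to-right use order: x, z, v, u, y1, w
typing: ill-typed: an application expects Q but receives P
all disciplines: ordered ✗ | linear ✗ | affine ✗ | relevant ✗ | unrestricted ✗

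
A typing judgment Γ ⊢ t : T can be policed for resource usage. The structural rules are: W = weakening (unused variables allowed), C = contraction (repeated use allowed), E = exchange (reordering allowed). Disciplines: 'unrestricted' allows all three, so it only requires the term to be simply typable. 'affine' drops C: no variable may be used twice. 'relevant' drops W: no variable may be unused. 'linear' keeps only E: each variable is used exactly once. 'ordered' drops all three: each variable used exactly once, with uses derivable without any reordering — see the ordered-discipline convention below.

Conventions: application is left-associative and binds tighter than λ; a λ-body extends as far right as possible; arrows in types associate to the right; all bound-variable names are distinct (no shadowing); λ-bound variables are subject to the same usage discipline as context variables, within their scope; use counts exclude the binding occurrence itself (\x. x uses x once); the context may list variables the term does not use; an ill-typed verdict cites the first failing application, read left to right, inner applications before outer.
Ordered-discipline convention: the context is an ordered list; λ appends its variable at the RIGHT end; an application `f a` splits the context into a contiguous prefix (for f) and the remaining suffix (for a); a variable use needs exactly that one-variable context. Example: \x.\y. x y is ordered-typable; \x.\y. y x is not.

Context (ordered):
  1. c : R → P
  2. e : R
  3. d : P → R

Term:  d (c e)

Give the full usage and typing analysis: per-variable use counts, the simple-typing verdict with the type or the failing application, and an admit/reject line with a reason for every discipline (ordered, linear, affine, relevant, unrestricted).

usage: c: 1×; e: 1×; d: 1×
use order (left to right): d, c, e
typing: ✓ — R
ordered: ✗, no ordered split (uses run d, c, e)
linear: ✓, single use per variable (c, e, d)
affine: ✓, none of c, e, d used more than once
relevant: ✓, at least one use each (c, e, d)
unrestricted: ✓, type-checks (R) and nothing is barred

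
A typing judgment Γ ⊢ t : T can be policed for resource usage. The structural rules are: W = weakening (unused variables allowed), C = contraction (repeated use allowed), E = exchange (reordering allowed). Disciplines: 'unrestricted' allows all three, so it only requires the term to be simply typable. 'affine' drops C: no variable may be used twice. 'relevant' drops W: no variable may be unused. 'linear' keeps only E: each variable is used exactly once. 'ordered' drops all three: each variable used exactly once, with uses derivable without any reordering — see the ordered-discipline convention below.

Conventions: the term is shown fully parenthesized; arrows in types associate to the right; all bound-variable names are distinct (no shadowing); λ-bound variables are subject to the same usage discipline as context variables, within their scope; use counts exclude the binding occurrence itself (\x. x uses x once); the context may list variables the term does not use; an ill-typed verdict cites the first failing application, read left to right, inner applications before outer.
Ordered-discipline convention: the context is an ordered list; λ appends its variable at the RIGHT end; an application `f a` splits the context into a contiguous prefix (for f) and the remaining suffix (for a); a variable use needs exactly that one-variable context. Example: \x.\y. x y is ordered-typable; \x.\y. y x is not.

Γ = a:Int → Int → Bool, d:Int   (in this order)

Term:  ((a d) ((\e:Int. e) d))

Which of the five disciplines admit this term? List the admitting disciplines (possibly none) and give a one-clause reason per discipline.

admitted in: relevant, unrestricted
usage: a: 1; d: 2; e [bound]: 1
left-to-right use order: a, d, e, d
typing: the term checks, with type Bool
ordered: ✗ — repeated use of d ×2
linear: ✗ — repeated use of d ×2
affine: ✗ — repeated use of d ×2
relevant: ✓ — every one of a, d, e appears
unrestricted: ✓ — type-checks (Bool) and nothing is barred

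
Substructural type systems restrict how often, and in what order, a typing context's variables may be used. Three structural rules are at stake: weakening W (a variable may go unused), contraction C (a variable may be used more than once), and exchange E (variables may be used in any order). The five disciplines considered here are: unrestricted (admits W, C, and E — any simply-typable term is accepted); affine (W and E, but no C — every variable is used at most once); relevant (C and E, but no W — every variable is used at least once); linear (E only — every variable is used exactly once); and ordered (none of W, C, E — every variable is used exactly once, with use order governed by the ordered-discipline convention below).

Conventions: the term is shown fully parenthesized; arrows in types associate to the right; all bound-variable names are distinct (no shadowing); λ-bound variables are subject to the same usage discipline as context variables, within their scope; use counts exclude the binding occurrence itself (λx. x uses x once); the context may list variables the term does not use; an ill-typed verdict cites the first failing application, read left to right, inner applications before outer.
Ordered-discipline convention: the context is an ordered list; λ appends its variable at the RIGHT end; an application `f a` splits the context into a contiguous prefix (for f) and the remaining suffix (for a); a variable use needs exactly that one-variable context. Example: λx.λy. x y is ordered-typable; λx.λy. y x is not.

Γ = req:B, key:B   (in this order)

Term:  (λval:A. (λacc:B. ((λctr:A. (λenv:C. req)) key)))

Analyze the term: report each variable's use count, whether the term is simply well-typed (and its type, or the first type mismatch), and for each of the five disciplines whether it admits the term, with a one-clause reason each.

use counts: req: 1; key: 1; val [bound]: 0; acc [bound]: 0; ctr [bound]: 0; env [bound]: 0
use order (left to right): req, key
typing: ill-typed: an application expects A but receives B
ordered ✗ (not simply typable)
linear ✗ (fails simple typing)
affine ✗ (a type mismatch blocks all five)
relevant ✗ (the type mismatch rejects it)
unrestricted ✗ (not simply typable)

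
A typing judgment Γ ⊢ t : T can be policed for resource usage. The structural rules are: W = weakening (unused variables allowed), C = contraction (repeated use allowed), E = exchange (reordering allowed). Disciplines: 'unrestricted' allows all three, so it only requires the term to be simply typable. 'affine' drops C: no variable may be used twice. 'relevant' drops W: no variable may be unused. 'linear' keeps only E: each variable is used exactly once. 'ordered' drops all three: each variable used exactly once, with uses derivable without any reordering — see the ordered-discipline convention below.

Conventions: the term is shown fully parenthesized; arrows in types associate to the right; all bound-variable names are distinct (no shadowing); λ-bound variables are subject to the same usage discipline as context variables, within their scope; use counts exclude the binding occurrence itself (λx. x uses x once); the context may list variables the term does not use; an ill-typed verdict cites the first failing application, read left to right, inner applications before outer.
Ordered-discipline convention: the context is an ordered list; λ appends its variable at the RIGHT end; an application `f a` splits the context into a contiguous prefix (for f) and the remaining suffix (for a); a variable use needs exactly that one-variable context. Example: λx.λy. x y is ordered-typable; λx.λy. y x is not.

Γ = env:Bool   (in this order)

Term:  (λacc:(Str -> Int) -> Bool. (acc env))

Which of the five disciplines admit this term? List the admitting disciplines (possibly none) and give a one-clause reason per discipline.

admitted in: none
variable uses: env: 1×, acc (bound): 1×
left-to-right use order: acc, env
typing: ill-typed: an application expects Str -> Int but receives Bool
ordered: ✗ — not simply typable
linear: ✗ — fails simple typing
affine: ✗ — a type mismatch blocks all five
relevant: ✗ — the type mismatch rejects it
unrestricted: ✗ — not simply typable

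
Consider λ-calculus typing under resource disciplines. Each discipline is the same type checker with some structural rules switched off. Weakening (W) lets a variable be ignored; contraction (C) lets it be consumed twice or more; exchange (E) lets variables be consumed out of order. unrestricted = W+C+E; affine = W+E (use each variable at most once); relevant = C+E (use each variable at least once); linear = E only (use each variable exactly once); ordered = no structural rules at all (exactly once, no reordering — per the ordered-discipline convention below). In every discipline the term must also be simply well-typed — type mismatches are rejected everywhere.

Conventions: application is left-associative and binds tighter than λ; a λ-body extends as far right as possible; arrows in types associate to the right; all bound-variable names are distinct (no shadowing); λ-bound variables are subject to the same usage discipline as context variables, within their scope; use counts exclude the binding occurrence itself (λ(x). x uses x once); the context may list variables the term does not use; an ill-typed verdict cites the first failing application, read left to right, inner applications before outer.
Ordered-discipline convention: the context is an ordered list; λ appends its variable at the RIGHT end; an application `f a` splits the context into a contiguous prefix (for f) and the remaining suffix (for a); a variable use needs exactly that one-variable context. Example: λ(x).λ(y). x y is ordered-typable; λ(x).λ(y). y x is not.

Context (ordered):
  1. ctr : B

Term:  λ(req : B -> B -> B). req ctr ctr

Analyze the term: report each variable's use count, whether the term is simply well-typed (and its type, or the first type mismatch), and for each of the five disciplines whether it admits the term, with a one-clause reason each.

use counts: ctr ×2; req (bound) ×1
use order (left to right): req, ctr, ctr
typing: ✓ — (B -> B -> B) -> B
ordered ✗ (repeated use of ctr ×2)
linear ✗ (repeated use of ctr ×2)
affine ✗ (repeated use of ctr ×2)
relevant ✓ (every one of ctr, req appears)
unrestricted ✓ (type-checks ((B -> B -> B) -> B) and nothing is barred)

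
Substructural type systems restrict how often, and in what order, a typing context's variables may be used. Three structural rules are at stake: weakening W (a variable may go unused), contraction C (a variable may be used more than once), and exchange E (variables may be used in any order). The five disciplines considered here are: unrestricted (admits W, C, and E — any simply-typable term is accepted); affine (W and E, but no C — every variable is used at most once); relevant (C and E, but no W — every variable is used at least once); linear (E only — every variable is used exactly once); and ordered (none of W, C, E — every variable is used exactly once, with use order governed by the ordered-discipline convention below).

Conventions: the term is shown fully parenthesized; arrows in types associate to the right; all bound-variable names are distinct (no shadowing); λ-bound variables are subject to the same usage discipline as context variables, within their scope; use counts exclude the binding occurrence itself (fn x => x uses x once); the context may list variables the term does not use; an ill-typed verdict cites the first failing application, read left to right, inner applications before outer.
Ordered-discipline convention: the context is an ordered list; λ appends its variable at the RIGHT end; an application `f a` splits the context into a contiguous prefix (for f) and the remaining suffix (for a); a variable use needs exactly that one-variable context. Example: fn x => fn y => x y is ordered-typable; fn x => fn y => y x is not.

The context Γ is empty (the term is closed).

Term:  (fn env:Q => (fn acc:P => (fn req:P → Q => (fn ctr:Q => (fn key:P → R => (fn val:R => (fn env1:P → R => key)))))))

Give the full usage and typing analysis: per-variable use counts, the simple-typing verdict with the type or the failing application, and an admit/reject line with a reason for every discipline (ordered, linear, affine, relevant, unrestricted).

variable uses: env [bound]: 0, acc [bound]: 0, req [bound]: 0, ctr [bound]: 0, key [bound]: 1, val [bound]: 0, env1 [bound]: 0
uses in reading order: key
typing: well-typed at Q → P → (P → Q) → Q → (P → R) → R → (P → R) → P → R
ordered: ✗, env, acc, req, ctr, val, env1 left unused
linear: ✗, env, acc, req, ctr, val, env1 left unused
affine: ✓, no duplicate uses among env, acc, req, ctr, key, val, env1
relevant: ✗, env, acc, req, ctr, val, env1 left unused
unrestricted: ✓, type-checks (Q → P → (P → Q) → Q → (P → R) → R → (P → R) → P → R) and nothing is barred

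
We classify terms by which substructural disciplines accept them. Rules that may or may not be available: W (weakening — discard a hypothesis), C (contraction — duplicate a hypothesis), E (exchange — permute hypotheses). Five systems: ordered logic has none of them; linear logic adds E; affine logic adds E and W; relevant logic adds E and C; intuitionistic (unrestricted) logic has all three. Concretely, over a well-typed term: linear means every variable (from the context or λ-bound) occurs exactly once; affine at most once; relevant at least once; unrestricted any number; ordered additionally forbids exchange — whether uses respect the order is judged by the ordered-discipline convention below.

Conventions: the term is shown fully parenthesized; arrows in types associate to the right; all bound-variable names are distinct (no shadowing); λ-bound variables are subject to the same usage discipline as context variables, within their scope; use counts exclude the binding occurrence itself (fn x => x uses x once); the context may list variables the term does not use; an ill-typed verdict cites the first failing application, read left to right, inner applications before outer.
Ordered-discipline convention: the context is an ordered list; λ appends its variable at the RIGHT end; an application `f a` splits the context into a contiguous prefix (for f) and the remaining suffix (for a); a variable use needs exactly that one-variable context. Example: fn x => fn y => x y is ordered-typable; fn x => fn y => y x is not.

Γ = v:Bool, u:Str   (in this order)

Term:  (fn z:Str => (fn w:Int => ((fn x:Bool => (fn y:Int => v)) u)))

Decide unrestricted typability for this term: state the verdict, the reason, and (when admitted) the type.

no — a type mismatch blocks all five
variable uses: v: 1×; u: 1×; z (λ-bound): 0×; w (λ-bound): 0×; x (λ-bound): 0×; y (λ-bound): 0×
uses in reading order: v, u
typing: ill-typed: an argument Str mismatches the expected Bool
all disciplines: ordered ✗ · linear ✗ · affine ✗ · relevant ✗ · unrestricted ✗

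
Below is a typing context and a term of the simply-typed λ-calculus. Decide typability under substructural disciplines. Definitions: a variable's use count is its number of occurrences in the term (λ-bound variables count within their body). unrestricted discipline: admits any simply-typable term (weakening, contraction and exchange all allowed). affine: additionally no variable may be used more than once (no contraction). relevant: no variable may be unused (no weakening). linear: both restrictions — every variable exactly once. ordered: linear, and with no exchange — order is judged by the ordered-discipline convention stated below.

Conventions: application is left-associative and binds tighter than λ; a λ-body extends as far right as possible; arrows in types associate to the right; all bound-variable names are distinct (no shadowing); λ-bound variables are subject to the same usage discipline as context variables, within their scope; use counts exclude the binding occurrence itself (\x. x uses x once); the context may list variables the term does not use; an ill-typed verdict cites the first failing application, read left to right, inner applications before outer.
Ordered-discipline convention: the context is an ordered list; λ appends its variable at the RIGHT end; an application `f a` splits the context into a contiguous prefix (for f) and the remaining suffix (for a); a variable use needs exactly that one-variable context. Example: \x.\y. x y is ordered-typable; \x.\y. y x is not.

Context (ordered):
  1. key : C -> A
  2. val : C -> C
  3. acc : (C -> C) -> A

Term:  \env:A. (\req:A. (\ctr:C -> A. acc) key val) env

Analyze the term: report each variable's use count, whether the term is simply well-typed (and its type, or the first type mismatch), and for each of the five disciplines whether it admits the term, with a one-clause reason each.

variable uses: key ×1, val ×1, acc ×1, env [bound] ×1, req [bound] ×0, ctr [bound] ×0
left-to-right use order: acc, key, val, env
typing: ✓ — A -> A
ordered ✗ (needs weakening: req, ctr unused)
linear ✗ (needs weakening: req, ctr unused)
affine ✓ (key, val, acc, env, req, ctr: no repeats, contraction unneeded)
relevant ✗ (needs weakening: req, ctr unused)
unrestricted ✓ (well-typed at A -> A; no restrictions here)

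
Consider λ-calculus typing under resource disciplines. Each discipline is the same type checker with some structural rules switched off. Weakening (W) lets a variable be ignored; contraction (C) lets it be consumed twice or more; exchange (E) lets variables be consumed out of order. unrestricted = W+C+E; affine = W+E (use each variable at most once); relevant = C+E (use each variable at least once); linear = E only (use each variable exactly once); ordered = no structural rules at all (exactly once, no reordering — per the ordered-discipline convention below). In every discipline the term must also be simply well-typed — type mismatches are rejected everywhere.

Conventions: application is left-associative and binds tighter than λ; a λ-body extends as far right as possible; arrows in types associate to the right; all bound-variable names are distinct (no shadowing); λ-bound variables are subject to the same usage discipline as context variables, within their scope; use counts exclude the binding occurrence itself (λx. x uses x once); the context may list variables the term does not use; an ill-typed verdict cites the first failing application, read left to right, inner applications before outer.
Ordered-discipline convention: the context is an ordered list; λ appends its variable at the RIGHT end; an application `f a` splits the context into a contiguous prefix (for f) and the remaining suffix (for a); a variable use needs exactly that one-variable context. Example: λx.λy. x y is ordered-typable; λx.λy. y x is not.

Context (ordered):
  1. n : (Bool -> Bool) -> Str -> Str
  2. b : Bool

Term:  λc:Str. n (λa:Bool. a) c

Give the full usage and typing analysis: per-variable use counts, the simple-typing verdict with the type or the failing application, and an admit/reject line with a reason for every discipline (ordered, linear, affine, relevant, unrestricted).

use counts: n: 1×; b: 0×; c [bound]: 1×; a [bound]: 1×
order of uses: n, a, c
typing: ✓ — Str -> Str
ordered ✗ (b never used (weakening))
linear ✗ (b never used (weakening))
affine ✓ (n, b, c, a: no repeats, contraction unneeded)
relevant ✗ (b never used (weakening))
unrestricted ✓ (typability at Str -> Str is all that's needed)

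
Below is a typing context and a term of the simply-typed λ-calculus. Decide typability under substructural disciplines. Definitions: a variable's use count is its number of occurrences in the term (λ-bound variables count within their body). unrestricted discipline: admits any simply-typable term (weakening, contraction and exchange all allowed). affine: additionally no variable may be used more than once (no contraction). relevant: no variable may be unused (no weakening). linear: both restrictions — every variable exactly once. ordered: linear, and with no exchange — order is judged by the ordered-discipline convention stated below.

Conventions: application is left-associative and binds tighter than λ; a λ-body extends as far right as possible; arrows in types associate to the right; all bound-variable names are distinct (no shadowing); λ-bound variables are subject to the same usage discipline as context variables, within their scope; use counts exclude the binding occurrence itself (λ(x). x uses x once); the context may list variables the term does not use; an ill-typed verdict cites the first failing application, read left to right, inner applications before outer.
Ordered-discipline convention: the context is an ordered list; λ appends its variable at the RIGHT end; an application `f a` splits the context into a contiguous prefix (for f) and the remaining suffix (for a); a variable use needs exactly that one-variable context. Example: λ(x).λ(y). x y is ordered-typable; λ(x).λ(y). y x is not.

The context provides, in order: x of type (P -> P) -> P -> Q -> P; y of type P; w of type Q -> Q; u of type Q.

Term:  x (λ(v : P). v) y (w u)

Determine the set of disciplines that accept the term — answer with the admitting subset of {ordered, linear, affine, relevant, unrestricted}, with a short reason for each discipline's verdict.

admitted by: ordered, linear, affine, relevant, unrestricted
usage: x ×1; y ×1; w ×1; u ×1; v [bound] ×1
left-to-right use order: x, v, y, w, u
typing: ✓ — P
ordered: ✓, one use each (x, y, w, u, v); ordered split holds
linear: ✓, each of x, y, w, u, v used exactly once
affine: ✓, at most one use each (x, y, w, u, v)
relevant: ✓, x, y, w, u, v: all used, weakening unneeded
unrestricted: ✓, typability at P is all that's needed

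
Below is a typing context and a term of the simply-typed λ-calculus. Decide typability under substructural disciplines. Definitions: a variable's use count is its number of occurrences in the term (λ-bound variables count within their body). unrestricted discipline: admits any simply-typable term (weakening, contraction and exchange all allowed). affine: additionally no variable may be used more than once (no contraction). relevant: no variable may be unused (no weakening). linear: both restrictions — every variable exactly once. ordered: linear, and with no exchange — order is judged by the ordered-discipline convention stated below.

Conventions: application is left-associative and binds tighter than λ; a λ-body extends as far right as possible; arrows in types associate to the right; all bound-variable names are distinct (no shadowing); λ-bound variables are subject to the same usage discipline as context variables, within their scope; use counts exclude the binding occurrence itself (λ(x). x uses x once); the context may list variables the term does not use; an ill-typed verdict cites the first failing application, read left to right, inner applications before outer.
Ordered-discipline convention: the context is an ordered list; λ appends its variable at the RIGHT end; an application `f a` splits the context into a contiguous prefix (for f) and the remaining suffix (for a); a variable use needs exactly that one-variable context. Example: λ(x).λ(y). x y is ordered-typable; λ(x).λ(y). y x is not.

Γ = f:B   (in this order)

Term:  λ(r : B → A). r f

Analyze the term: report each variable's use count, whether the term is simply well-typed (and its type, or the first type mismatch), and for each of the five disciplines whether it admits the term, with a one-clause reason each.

counts: f ×1; r (bound) ×1
uses in reading order: r, f
typing: ✓ — (B → A) → A
ordered ✗ (no contiguous prefix/suffix split fits r, f)
linear ✓ (f, r: one use apiece)
affine ✓ (no duplicate uses among f, r)
relevant ✓ (none of f, r goes unused)
unrestricted ✓ (typability at (B → A) → A is all that's needed)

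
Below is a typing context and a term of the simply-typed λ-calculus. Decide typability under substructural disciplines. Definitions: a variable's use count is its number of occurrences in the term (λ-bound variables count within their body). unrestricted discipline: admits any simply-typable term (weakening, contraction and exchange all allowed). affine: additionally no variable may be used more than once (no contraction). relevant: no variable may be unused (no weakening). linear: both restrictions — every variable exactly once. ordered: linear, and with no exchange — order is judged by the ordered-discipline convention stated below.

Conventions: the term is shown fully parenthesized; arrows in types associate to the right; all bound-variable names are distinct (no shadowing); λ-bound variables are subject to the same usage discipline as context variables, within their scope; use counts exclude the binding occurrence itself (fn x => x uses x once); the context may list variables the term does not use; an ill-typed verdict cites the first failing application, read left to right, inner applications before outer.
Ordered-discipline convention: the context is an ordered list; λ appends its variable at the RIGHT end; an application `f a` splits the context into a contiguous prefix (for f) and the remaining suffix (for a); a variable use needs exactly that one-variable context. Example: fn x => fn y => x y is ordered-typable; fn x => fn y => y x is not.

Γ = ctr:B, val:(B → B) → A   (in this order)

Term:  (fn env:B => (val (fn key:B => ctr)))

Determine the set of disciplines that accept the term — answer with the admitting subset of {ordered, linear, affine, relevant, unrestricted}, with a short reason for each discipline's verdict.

accepted by: affine, unrestricted
usage: ctr: 1, val: 1, env [bound]: 0, key [bound]: 0
left-to-right use order: val, ctr
typing: well-typed at B → A
ordered: ✗ — needs weakening: env, key unused
linear: ✗ — needs weakening: env, key unused
affine: ✓ — at most one use each (ctr, val, env, key)
relevant: ✗ — needs weakening: env, key unused
unrestricted: ✓ — type-checks (B → A) and nothing is barred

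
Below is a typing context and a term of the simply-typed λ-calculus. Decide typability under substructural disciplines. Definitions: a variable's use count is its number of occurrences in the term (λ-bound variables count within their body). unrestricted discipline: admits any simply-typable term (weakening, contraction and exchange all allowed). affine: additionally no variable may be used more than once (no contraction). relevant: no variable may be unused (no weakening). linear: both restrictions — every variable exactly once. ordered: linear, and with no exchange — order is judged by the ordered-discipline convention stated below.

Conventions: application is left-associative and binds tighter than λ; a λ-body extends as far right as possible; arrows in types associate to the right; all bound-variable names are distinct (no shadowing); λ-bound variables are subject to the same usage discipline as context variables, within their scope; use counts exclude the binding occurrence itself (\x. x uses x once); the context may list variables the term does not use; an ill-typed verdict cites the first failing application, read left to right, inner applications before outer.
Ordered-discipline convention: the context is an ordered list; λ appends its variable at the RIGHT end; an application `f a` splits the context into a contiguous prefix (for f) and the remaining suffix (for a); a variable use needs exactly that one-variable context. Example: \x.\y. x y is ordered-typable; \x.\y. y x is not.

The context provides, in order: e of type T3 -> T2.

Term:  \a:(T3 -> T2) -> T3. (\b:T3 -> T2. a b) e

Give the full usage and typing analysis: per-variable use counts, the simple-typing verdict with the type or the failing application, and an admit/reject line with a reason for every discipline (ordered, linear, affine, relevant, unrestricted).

use counts: e=1, a [bound]=1, b [bound]=1
order of uses: a, b, e
typing: well-typed at ((T3 -> T2) -> T3) -> T3
ordered ✗ (use order a, b, e needs exchange)
linear ✓ (single use per variable (e, a, b))
affine ✓ (no duplicate uses among e, a, b)
relevant ✓ (none of e, a, b goes unused)
unrestricted ✓ (typability at ((T3 -> T2) -> T3) -> T3 is all that's needed)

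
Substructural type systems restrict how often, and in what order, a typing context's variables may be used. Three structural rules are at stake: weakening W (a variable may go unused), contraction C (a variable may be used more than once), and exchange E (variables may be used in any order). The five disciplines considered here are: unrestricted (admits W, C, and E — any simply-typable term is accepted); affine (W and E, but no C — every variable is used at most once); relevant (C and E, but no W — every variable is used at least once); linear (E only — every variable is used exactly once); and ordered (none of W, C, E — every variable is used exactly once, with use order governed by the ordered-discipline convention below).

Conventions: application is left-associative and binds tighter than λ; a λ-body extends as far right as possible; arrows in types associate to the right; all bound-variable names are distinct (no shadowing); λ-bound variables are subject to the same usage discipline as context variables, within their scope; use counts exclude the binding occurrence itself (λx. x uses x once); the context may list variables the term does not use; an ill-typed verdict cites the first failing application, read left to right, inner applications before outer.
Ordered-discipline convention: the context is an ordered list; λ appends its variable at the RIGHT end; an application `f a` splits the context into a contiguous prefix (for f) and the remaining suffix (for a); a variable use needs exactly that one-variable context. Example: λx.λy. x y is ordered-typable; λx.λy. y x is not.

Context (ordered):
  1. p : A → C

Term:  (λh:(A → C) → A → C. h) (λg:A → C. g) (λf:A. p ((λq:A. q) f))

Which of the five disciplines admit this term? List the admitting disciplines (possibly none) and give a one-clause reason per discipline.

accepted by: ordered, linear, affine, relevant, unrestricted
variable uses: p: 1, h (bound): 1, g (bound): 1, f (bound): 1, q (bound): 1
use order (left to right): h, g, p, q, f
typing: the term checks, with type A → C
ordered: ✓, one use each (p, h, g, f, q); ordered split holds
linear: ✓, each of p, h, g, f, q used exactly once
affine: ✓, none of p, h, g, f, q used more than once
relevant: ✓, at least one use each (p, h, g, f, q)
unrestricted: ✓, well-typed at A → C; no restrictions here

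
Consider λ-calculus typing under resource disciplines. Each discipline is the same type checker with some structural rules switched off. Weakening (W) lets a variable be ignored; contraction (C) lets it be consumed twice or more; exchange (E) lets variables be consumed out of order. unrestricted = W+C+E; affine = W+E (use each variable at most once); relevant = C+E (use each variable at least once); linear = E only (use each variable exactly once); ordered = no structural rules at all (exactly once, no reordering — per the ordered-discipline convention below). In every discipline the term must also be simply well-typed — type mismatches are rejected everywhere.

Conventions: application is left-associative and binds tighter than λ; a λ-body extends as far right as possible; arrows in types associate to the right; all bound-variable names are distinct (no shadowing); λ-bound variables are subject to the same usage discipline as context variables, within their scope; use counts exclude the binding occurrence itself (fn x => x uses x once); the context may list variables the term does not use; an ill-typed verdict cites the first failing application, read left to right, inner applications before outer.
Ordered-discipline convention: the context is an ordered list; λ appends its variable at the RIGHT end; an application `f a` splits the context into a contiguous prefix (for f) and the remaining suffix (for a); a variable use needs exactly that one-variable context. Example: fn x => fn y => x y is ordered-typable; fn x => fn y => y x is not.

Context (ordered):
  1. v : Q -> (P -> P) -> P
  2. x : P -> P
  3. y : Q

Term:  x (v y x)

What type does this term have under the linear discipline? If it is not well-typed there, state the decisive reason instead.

not well-typed under linear — needs contraction — x ×2
use counts: v=1; x=2; y=1
order of uses: x, v, y, x
typing: ✓ — P
summary: ordered ✗; linear ✗; affine ✗; relevant ✓; unrestricted ✓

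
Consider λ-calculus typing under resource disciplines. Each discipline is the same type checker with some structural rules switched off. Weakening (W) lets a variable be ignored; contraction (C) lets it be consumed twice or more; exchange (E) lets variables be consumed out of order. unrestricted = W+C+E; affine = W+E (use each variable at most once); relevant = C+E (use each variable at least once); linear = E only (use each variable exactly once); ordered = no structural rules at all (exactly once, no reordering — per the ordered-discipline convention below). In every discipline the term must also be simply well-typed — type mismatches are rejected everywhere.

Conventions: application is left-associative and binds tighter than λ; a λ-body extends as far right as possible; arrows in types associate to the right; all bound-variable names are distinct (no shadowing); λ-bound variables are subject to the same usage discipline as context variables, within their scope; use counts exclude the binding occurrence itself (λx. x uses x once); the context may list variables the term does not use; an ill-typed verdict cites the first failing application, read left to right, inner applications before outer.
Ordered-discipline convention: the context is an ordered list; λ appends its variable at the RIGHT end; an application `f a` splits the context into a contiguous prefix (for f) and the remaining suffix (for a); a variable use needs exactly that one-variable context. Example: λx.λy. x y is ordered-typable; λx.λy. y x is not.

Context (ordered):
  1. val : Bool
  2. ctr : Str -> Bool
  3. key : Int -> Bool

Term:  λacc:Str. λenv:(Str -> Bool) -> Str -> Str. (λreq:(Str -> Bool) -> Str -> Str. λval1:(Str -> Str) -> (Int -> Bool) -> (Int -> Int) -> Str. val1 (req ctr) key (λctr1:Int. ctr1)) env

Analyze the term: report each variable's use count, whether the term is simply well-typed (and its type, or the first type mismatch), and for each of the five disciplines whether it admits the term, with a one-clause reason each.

usage: val ×0, ctr ×1, key ×1, acc (bound) ×0, env (bound) ×1, req (bound) ×1, val1 (bound) ×1, ctr1 (bound) ×1
use order (left to right): val1, req, ctr, key, ctr1, env
typing: ✓ — Str -> ((Str -> Bool) -> Str -> Str) -> ((Str -> Str) -> (Int -> Bool) -> (Int -> Int) -> Str) -> Str
ordered ✗ (val, acc left unused)
linear ✗ (val, acc left unused)
affine ✓ (val, ctr, key, acc, env, req, val1, ctr1: no repeats, contraction unneeded)
relevant ✗ (val, acc left unused)
unrestricted ✓ (type-checks (Str -> ((Str -> Bool) -> Str -> Str) -> ((Str -> Str) -> (Int -> Bool) -> (Int -> Int) -> Str) -> Str) and nothing is barred)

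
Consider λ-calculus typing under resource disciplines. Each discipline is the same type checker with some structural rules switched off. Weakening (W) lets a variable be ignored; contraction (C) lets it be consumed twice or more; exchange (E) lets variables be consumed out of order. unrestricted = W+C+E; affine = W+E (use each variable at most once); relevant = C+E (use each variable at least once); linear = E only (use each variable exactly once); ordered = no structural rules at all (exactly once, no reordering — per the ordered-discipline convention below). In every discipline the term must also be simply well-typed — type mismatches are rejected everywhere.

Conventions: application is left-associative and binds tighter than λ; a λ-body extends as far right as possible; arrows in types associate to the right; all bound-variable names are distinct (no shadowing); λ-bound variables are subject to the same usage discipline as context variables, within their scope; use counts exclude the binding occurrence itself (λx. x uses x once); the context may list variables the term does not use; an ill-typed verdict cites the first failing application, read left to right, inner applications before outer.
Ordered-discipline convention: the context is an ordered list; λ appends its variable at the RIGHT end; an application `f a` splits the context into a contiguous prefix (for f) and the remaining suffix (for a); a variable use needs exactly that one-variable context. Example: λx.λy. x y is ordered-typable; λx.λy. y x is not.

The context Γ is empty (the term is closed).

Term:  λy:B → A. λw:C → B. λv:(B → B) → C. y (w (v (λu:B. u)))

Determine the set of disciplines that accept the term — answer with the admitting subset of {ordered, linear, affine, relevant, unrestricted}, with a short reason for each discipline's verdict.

admitted by: ordered, linear, affine, relevant, unrestricted
variable uses: y (bound): 1×, w (bound): 1×, v (bound): 1×, u (bound): 1×
use order (left to right): y, w, v, u
typing: well-typed at (B → A) → (C → B) → ((B → B) → C) → A
ordered: ✓ — one use each (y, w, v, u); ordered split holds
linear: ✓ — exactly-once usage across y, w, v, u
affine: ✓ — no duplicate uses among y, w, v, u
relevant: ✓ — every one of y, w, v, u appears
unrestricted: ✓ — well-typed at (B → A) → (C → B) → ((B → B) → C) → A; no restrictions here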